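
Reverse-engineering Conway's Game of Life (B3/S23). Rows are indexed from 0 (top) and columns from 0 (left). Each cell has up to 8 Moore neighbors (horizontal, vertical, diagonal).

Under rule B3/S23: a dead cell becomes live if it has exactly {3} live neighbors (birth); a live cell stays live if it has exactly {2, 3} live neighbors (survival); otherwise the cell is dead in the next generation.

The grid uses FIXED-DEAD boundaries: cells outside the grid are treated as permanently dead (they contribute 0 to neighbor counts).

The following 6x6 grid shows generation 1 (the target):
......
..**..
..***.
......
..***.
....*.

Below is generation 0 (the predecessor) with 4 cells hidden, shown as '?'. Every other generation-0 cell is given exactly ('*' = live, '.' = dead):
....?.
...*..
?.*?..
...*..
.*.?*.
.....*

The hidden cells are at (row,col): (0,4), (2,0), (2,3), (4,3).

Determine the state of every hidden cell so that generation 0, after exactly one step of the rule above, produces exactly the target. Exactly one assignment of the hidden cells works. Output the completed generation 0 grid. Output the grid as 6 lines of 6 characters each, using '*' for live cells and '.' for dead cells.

Answer: ......
...*..
..**..
...*..
.*.**.
.....*

Derivation:
Hidden generation-0 cells (in order): (0,4), (2,0), (2,3), (4,3).
A hidden cell only influences target cells in its own 3x3 neighborhood. Try each of the 2^4 = 16 assignments, step the completed generation 0 forward once under B3/S23, and compare with the target:
  (0,4)=. (2,0)=. (2,3)=. (4,3)=. -> step gives (1,2)='.' but target has '*' -> reject
  (0,4)=. (2,0)=. (2,3)=. (4,3)=* -> step gives (1,2)='.' but target has '*' -> reject
  (0,4)=. (2,0)=. (2,3)=* (4,3)=. -> step gives (3,3)='*' but target has '.' -> reject
  (0,4)=. (2,0)=. (2,3)=* (4,3)=* -> step reproduces the target at every cell -> ACCEPT
  (0,4)=. (2,0)=* (2,3)=. (4,3)=. -> step gives (1,2)='.' but target has '*' -> reject
  (0,4)=. (2,0)=* (2,3)=. (4,3)=* -> step gives (1,2)='.' but target has '*' -> reject
  (0,4)=. (2,0)=* (2,3)=* (4,3)=. -> step gives (3,1)='*' but target has '.' -> reject
  (0,4)=. (2,0)=* (2,3)=* (4,3)=* -> step gives (3,1)='*' but target has '.' -> reject
  (0,4)=* (2,0)=. (2,3)=. (4,3)=. -> step gives (1,2)='.' but target has '*' -> reject
  (0,4)=* (2,0)=. (2,3)=. (4,3)=* -> step gives (1,2)='.' but target has '*' -> reject
  (0,4)=* (2,0)=. (2,3)=* (4,3)=. -> step gives (1,4)='*' but target has '.' -> reject
  (0,4)=* (2,0)=. (2,3)=* (4,3)=* -> step gives (1,4)='*' but target has '.' -> reject
  (0,4)=* (2,0)=* (2,3)=. (4,3)=. -> step gives (1,2)='.' but target has '*' -> reject
  (0,4)=* (2,0)=* (2,3)=. (4,3)=* -> step gives (1,2)='.' but target has '*' -> reject
  (0,4)=* (2,0)=* (2,3)=* (4,3)=. -> step gives (1,4)='*' but target has '.' -> reject
  (0,4)=* (2,0)=* (2,3)=* (4,3)=* -> step gives (1,4)='*' but target has '.' -> reject
Unique solution: (0,4)=dead, (2,0)=dead, (2,3)=live, (4,3)=live.
Check: live-neighbor counts of every cell in the completed generation 0:
001110
013220
013330
125441
103232
112231
Applying B3/S23 to generation 0 with these counts gives:
......
..**..
..***.
......
..***.
....*.
which matches the target exactly.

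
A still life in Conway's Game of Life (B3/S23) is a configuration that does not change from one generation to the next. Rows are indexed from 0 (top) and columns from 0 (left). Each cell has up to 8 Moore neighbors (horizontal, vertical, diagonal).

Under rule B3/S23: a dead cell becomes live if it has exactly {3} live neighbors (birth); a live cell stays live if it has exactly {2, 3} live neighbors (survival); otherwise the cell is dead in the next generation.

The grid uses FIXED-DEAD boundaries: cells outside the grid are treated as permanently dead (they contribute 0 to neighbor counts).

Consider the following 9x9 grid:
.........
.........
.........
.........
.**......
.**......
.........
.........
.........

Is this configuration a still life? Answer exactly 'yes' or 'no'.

Answer: yes

Derivation:
Compute generation 1 and compare to generation 0 (given above):
Generation 1:
.........
.........
.........
.........
.**......
.**......
.........
.........
.........
The grids are IDENTICAL -> still life.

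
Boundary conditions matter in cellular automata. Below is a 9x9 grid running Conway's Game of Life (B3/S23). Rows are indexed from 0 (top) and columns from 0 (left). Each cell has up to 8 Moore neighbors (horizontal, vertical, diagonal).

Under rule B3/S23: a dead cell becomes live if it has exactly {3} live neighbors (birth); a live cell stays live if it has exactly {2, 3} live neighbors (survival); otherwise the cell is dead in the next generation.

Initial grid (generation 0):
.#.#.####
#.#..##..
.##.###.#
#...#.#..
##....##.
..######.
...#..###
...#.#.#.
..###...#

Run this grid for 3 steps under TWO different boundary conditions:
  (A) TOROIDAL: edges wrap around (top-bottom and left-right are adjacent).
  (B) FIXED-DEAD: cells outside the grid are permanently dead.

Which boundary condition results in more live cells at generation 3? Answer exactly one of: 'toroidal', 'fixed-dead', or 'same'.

Under TOROIDAL boundary, generation 3:
........#
.........
.#.#.....
.#.#.....
#.......#
...##...#
.####....
..##.....
.......#.
Population = 17

Under FIXED-DEAD boundary, generation 3:
.#.......
#.#.##...
#...#....
#..#.....
##.......
.####....
..#......
.....#...
...##....
Population = 19

Comparison: toroidal=17, fixed-dead=19 -> fixed-dead

Answer: fixed-dead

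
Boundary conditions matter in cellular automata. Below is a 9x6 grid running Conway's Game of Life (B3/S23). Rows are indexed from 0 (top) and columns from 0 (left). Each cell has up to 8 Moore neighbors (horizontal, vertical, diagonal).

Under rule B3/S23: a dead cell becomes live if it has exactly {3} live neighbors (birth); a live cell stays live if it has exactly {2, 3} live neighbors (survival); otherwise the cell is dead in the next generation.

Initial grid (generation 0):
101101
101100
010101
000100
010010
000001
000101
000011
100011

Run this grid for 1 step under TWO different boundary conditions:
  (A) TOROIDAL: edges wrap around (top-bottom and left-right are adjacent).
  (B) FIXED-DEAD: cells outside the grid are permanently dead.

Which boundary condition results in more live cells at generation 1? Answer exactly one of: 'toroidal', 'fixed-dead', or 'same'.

Answer: same

Derivation:
Under TOROIDAL boundary, generation 1:
001000
000000
110100
100100
000010
100001
100001
000100
010000
Population = 13

Under FIXED-DEAD boundary, generation 1:
001110
100000
010100
000100
000010
000001
000001
000100
000011
Population = 13

Comparison: toroidal=13, fixed-dead=13 -> same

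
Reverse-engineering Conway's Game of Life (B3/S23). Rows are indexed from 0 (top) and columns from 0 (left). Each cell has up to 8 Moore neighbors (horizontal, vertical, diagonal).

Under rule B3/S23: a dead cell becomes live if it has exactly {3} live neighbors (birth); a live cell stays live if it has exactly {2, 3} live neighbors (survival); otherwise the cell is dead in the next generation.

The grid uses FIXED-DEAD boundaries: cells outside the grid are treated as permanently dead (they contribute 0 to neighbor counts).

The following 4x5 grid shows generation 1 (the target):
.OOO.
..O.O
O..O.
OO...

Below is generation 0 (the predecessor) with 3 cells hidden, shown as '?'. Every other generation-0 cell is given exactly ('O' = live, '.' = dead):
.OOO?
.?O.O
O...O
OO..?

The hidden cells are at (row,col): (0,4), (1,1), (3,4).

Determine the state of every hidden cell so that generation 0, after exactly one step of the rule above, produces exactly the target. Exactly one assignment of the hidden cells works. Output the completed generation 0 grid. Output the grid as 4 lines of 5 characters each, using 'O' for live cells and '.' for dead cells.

Answer: .OOO.
..O.O
O...O
OO...

Derivation:
Hidden generation-0 cells (in order): (0,4), (1,1), (3,4).
A hidden cell only influences target cells in its own 3x3 neighborhood. Try each of the 2^3 = 8 assignments, step the completed generation 0 forward once under B3/S23, and compare with the target:
  (0,4)=. (1,1)=. (3,4)=. -> step reproduces the target at every cell -> ACCEPT
  (0,4)=. (1,1)=. (3,4)=O -> step gives (2,3)='.' but target has 'O' -> reject
  (0,4)=. (1,1)=O (3,4)=. -> step gives (0,2)='.' but target has 'O' -> reject
  (0,4)=. (1,1)=O (3,4)=O -> step gives (0,2)='.' but target has 'O' -> reject
  (0,4)=O (1,1)=. (3,4)=. -> step gives (0,3)='.' but target has 'O' -> reject
  (0,4)=O (1,1)=. (3,4)=O -> step gives (0,3)='.' but target has 'O' -> reject
  (0,4)=O (1,1)=O (3,4)=. -> step gives (0,2)='.' but target has 'O' -> reject
  (0,4)=O (1,1)=O (3,4)=O -> step gives (0,2)='.' but target has 'O' -> reject
Unique solution: (0,4)=dead, (1,1)=dead, (3,4)=dead.
Check: live-neighbor counts of every cell in the completed generation 0:
12332
24352
24231
22111
Applying B3/S23 to generation 0 with these counts gives:
.OOO.
..O.O
O..O.
OO...
which matches the target exactly.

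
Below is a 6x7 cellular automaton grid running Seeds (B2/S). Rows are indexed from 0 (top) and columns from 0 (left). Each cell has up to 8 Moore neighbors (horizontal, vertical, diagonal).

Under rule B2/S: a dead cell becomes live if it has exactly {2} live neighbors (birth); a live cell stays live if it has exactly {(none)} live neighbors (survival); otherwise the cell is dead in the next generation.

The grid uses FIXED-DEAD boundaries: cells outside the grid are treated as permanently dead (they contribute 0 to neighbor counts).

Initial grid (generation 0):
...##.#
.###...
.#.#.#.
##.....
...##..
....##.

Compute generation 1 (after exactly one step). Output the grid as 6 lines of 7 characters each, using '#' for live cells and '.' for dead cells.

Answer: .#...#.
#.....#
.......
.....#.
###....
.......

Derivation:
Simulating step by step:
Generation 0 (given above): 15 live cells
Generation 1: 8 live cells
(generation 1 grid is the final answer)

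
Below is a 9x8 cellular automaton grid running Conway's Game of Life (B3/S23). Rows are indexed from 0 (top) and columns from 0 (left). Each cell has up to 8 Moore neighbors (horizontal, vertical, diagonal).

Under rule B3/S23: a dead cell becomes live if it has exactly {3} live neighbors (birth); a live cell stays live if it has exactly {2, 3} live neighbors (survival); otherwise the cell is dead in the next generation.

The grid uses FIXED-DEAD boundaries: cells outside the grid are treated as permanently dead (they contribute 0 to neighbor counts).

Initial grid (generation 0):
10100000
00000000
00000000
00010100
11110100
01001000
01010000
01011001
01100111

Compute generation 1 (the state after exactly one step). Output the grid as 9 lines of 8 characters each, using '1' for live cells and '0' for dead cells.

Simulating step by step:
Generation 0 (given above): 22 live cells
Generation 1: 23 live cells
(generation 1 grid is the final answer)

Answer: 00000000
00000000
00000000
01010000
11010100
00001000
11010000
11011101
01111111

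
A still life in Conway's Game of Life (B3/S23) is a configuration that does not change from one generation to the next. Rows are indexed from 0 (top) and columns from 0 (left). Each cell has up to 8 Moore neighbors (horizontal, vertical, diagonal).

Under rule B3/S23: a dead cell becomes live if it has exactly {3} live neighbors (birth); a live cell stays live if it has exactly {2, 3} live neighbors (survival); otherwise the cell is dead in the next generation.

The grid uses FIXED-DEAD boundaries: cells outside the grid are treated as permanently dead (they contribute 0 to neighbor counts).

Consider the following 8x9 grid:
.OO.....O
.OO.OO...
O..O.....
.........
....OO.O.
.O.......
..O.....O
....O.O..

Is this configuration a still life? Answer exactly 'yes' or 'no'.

Compute generation 1 and compare to generation 0 (given above):
Generation 1:
.OOO.....
O...O....
.OOOO....
....O....
.........
.........
.........
.........
Cell (0,3) differs: gen0=0 vs gen1=1 -> NOT a still life.

Answer: no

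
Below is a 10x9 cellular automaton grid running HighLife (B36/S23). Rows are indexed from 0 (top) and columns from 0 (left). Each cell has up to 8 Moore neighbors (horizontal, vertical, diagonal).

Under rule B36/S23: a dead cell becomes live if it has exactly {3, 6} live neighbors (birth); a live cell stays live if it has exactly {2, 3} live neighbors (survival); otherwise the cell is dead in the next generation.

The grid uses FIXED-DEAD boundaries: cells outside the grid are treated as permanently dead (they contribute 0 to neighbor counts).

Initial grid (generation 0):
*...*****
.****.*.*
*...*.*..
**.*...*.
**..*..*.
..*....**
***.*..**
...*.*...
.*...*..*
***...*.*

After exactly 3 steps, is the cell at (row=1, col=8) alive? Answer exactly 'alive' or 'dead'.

Answer: alive

Derivation:
Simulating step by step:
Generation 0 (given above): 42 live cells
Generation 1: 48 live cells
.**.*.*.*
***....**
*...*.*..
..******.
*..*..**.
.**...*..
.**.*.***
*..*.****
**..****.
***....*.
Generation 2: 27 live cells
*.**....*
*.*...*.*
*...*...*
.**......
.........
*......**
*...*...*
*..*.....
...**....
*.*..*.*.
Generation 3: 25 live cells
..**...*.
*.*.....*
*.**...*.
.*.......
.*.......
.......**
**.....**
...*.....
.****....
...**....

Cell (1,8) at generation 3: 1 -> alive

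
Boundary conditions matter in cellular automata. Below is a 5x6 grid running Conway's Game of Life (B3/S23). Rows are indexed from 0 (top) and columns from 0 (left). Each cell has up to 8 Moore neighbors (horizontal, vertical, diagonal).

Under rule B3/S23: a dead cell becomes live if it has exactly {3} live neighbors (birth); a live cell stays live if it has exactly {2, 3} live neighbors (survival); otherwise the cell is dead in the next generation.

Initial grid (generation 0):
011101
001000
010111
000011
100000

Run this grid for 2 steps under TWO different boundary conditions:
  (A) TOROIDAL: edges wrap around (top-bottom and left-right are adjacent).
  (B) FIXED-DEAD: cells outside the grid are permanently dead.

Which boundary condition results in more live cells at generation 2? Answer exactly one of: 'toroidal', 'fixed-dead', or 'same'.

Under TOROIDAL boundary, generation 2:
000111
000001
101101
000001
100010
Population = 11

Under FIXED-DEAD boundary, generation 2:
001000
010000
001101
001100
000000
Population = 7

Comparison: toroidal=11, fixed-dead=7 -> toroidal

Answer: toroidal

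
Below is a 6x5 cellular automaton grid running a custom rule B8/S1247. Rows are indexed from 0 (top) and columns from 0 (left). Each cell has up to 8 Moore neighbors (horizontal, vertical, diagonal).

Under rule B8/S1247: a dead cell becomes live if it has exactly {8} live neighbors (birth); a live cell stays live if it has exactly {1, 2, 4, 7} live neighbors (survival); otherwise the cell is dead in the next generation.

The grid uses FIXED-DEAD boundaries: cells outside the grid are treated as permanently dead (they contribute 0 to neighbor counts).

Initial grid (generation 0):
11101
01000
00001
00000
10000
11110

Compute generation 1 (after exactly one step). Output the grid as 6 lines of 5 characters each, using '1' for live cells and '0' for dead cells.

Answer: 10100
00000
00000
00000
10000
10110

Derivation:
Simulating step by step:
Generation 0 (given above): 11 live cells
Generation 1: 6 live cells
(generation 1 grid is the final answer)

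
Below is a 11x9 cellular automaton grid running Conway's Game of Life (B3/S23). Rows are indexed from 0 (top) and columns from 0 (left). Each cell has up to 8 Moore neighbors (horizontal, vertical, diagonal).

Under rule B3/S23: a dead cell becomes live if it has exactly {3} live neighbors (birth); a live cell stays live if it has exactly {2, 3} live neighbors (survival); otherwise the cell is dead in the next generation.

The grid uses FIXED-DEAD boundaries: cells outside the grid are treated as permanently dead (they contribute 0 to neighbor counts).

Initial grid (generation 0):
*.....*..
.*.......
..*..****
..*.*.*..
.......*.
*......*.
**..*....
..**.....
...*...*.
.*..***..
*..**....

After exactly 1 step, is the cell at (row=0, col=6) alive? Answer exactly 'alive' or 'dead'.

Answer: dead

Derivation:
Simulating step by step:
Generation 0 (given above): 28 live cells
Generation 1: 30 live cells
.........
.*...*...
.***.***.
...*....*
......**.
**.......
****.....
.****....
...*.**..
..*..**..
...**....

Cell (0,6) at generation 1: 0 -> dead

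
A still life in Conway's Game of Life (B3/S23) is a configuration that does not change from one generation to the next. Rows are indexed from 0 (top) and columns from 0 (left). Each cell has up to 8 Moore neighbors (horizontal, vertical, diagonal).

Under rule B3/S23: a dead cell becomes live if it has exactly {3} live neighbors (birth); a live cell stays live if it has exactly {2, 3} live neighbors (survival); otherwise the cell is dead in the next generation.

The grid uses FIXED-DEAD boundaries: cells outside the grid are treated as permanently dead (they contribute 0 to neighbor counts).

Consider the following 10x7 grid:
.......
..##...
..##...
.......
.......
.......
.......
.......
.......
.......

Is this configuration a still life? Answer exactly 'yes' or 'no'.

Answer: yes

Derivation:
Compute generation 1 and compare to generation 0 (given above):
Generation 1:
.......
..##...
..##...
.......
.......
.......
.......
.......
.......
.......
The grids are IDENTICAL -> still life.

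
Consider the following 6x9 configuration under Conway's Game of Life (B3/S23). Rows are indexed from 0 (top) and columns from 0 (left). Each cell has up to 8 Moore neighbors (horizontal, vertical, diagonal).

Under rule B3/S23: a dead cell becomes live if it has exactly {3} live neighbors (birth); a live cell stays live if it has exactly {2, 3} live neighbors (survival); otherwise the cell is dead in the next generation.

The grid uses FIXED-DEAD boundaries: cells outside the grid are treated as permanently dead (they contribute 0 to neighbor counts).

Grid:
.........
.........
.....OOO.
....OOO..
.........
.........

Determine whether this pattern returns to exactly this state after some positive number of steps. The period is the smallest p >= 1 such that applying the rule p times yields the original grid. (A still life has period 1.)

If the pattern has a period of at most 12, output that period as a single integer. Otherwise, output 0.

Answer: 2

Derivation:
Simulating and comparing each generation to the original:
Gen 0 (original, given above): 6 live cells
Gen 1: 6 live cells, differs from original
Gen 2: 6 live cells, MATCHES original -> period = 2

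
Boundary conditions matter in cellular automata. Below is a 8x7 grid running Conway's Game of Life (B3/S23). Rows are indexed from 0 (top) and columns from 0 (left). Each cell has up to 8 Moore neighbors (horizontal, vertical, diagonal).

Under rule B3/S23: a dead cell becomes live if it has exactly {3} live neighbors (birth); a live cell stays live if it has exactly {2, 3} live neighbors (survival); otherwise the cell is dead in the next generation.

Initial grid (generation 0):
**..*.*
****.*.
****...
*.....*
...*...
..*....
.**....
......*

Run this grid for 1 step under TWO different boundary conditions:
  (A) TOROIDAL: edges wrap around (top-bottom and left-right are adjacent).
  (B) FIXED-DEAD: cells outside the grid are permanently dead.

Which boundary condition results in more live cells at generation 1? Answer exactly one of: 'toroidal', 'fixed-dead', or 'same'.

Under TOROIDAL boundary, generation 1:
...**..
.....*.
...**..
*..*..*
.......
.***...
.**....
..*..**
Population = 16

Under FIXED-DEAD boundary, generation 1:
*..***.
.....*.
...**..
*..*...
.......
.***...
.**....
.......
Population = 14

Comparison: toroidal=16, fixed-dead=14 -> toroidal

Answer: toroidal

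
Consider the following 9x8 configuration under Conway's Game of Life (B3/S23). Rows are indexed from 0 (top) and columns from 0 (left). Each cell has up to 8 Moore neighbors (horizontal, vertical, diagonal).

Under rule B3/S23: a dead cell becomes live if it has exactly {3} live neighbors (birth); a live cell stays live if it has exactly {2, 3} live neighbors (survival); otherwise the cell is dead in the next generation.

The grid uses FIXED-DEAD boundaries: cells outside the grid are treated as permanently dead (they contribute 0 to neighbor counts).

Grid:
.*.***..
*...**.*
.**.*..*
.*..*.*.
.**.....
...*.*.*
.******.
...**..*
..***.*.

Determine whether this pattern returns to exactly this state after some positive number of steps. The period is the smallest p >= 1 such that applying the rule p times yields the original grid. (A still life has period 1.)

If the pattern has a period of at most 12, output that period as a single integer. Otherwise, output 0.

Simulating and comparing each generation to the original:
Gen 0 (original, given above): 33 live cells
Gen 1: 24 live cells, differs from original
Gen 2: 17 live cells, differs from original
Gen 3: 23 live cells, differs from original
Gen 4: 14 live cells, differs from original
Gen 5: 10 live cells, differs from original
Gen 6: 10 live cells, differs from original
Gen 7: 9 live cells, differs from original
Gen 8: 7 live cells, differs from original
Gen 9: 7 live cells, differs from original
Gen 10: 8 live cells, differs from original
Gen 11: 8 live cells, differs from original
Gen 12: 8 live cells, differs from original
No period found within 12 steps.

Answer: 0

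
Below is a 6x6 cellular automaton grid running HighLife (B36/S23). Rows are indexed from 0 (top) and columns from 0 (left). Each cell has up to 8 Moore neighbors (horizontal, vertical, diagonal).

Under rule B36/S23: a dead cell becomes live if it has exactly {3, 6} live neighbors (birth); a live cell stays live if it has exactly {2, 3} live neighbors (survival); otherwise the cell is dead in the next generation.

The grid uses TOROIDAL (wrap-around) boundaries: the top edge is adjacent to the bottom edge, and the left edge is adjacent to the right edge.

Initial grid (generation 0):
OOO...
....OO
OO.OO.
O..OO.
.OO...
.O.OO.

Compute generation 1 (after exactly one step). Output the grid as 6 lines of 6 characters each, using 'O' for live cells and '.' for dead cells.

Simulating step by step:
Generation 0 (given above): 17 live cells
Generation 1: 15 live cells
(generation 1 grid is the final answer)

Answer: OOO...
....O.
OOO..O
O...O.
OO...O
..OO..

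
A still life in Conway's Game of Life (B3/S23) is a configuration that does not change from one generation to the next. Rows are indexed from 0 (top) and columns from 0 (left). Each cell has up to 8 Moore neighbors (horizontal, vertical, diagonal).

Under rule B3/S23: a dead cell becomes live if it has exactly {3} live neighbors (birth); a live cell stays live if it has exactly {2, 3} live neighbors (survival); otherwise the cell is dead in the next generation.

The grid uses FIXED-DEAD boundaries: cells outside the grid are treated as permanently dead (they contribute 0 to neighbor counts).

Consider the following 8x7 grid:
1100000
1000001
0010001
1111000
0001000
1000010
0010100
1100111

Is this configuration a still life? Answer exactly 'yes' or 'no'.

Answer: no

Derivation:
Compute generation 1 and compare to generation 0 (given above):
Generation 1:
1100000
1000000
1011000
0101000
1001100
0001100
1001101
0101110
Cell (1,6) differs: gen0=1 vs gen1=0 -> NOT a still life.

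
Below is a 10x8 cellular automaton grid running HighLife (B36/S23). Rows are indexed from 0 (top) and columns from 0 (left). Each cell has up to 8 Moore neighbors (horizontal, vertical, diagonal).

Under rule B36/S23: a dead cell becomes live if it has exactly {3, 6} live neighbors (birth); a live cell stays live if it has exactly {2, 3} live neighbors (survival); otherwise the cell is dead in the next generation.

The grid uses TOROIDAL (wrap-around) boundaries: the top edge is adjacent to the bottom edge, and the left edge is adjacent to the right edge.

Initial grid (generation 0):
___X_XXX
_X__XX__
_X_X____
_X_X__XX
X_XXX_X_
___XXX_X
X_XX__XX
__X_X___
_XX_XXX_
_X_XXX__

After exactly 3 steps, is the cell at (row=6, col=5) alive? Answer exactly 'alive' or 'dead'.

Simulating step by step:
Generation 0 (given above): 38 live cells
Generation 1: 31 live cells
X__X____
X__X_X__
_X_X_XX_
_XX__XXX
XX______
________
XXX___XX
X__XX___
_X_X__X_
XX____XX
Generation 2: 36 live cells
__X_X_X_
XX_X_XXX
_X_X____
____XX_X
XXX___XX
__X_____
XXXX___X
___XXXX_
_X_XXXX_
_X____X_
Generation 3: 36 live cells
__XXX___
XX_X_XXX
_X_X____
___XXX_X
XXXX_XXX
X_____X_
XX___XXX
__X_____
___X___X
_X___XXX

Cell (6,5) at generation 3: 1 -> alive

Answer: alive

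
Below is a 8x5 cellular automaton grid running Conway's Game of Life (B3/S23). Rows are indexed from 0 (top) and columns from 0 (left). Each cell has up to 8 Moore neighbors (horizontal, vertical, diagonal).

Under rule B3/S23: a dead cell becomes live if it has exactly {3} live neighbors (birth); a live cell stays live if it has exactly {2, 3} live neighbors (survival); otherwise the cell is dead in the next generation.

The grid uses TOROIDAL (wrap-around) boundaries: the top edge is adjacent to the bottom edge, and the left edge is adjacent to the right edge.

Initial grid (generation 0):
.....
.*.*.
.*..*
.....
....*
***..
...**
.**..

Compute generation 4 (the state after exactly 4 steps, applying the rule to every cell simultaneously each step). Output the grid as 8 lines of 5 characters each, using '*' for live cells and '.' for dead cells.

Answer: *..**
*.**.
.*.**
.*.**
...**
...*.
.....
..*..

Derivation:
Simulating step by step:
Generation 0 (given above): 12 live cells
Generation 1: 15 live cells
.*...
*.*..
*.*..
*....
**...
***..
...**
..**.
Generation 2: 17 live cells
.*.*.
*.*..
*...*
*...*
..*.*
..**.
*...*
..***
Generation 3: 18 live cells
**...
*.**.
...*.
.*...
***.*
***..
**...
.**..
Generation 4: 16 live cells
(generation 4 grid is the final answer)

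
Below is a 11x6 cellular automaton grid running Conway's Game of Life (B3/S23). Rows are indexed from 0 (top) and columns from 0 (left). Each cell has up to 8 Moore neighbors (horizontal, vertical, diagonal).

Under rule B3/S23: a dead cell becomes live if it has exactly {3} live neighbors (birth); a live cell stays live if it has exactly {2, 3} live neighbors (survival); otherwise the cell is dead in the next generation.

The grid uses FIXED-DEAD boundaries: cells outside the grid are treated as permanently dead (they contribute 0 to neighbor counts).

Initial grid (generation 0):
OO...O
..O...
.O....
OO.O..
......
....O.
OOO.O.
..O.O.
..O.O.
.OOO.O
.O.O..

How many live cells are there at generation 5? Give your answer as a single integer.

Answer: 14

Derivation:
Simulating step by step:
Generation 0 (given above): 23 live cells
Generation 1: 23 live cells
.O....
O.O...
OO....
OOO...
......
.O.O..
.OO.OO
..O.OO
....OO
.O....
.O.OO.
Generation 2: 20 live cells
.O....
O.O...
......
O.O...
O.....
.O.OO.
.O...O
.OO...
...OOO
..OO.O
..O...
Generation 3: 24 live cells
.O....
.O....
......
.O....
O.OO..
OOO.O.
OO.OO.
.OOO.O
.O...O
..O..O
..OO..
Generation 4: 17 live cells
......
......
......
.OO...
O..O..
....O.
.....O
...O.O
.O.O.O
.OOOO.
..OO..
Generation 5: 14 live cells
......
......
......
.OO...
.OOO..
....O.
.....O
..O..O
.O...O
.O....
.O..O.
Population at generation 5: 14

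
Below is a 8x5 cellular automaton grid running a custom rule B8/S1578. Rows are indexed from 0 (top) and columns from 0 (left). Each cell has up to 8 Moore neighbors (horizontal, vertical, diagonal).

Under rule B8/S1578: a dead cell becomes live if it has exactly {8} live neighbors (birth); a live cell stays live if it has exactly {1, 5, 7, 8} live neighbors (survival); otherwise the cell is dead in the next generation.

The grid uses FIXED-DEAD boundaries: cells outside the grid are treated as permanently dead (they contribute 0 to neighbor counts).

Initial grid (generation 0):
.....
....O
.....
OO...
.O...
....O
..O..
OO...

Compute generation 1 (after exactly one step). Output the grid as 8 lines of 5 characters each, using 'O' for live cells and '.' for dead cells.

Simulating step by step:
Generation 0 (given above): 8 live cells
Generation 1: 2 live cells
(generation 1 grid is the final answer)

Answer: .....
.....
.....
.....
.....
.....
..O..
O....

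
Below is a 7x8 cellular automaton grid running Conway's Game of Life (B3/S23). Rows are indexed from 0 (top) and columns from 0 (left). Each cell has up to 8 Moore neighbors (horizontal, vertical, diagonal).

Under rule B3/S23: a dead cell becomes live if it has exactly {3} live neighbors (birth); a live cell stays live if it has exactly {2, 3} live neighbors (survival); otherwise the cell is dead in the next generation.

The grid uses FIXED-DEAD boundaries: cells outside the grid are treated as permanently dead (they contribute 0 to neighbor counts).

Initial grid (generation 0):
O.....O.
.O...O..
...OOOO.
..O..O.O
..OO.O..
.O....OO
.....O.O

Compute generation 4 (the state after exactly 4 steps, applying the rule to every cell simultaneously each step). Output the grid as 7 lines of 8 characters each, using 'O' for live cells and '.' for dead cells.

Answer: ........
........
........
.OO.....
...O....
.OO..OO.
........

Derivation:
Simulating step by step:
Generation 0 (given above): 19 live cells
Generation 1: 14 live cells
........
........
..OO....
..O.....
.OOOOO.O
..O.OO.O
.......O
Generation 2: 9 live cells
........
........
..OO....
........
.O...O..
.OO..O.O
......O.
Generation 3: 8 live cells
........
........
........
..O.....
.OO...O.
.OO..O..
......O.
Generation 4: 7 live cells
(generation 4 grid is the final answer)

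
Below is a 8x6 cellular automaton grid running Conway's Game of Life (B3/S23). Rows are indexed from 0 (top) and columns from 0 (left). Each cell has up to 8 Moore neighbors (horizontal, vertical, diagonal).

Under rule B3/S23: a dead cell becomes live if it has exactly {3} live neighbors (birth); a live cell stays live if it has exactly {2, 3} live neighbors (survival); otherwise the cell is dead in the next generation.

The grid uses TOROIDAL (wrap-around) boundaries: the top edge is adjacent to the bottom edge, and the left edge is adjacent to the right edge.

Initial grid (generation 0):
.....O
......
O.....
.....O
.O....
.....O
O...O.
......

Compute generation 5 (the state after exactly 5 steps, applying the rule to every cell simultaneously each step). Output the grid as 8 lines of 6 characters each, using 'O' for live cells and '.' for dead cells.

Answer: ......
......
......
OO...O
.O...O
.O..O.
O...O.
O...OO

Derivation:
Simulating step by step:
Generation 0 (given above): 7 live cells
Generation 1: 6 live cells
......
......
......
O.....
O.....
O....O
.....O
.....O
Generation 2: 6 live cells
......
......
......
......
OO....
O....O
....OO
......
Generation 3: 8 live cells
......
......
......
......
OO...O
.O..O.
O...OO
......
Generation 4: 10 live cells
......
......
......
O.....
OO...O
.O..O.
O...OO
.....O
Generation 5: 12 live cells
(generation 5 grid is the final answer)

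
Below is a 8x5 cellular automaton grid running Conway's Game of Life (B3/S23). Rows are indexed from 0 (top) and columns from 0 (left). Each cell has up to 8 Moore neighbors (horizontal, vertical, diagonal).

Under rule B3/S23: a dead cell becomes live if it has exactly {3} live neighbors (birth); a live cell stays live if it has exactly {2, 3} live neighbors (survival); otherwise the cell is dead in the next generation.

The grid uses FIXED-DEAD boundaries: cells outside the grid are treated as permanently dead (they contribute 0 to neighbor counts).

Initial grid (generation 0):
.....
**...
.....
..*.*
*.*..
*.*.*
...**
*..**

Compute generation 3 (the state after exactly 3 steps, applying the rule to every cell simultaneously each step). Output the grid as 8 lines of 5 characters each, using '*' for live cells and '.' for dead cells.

Answer: .....
.....
.....
.*...
.**..
.....
.*...
.***.

Derivation:
Simulating step by step:
Generation 0 (given above): 14 live cells
Generation 1: 10 live cells
.....
.....
.*...
.*.*.
..*..
..*.*
.**..
...**
Generation 2: 10 live cells
.....
.....
..*..
.*...
.**..
..*..
.**.*
..**.
Generation 3: 7 live cells
(generation 3 grid is the final answer)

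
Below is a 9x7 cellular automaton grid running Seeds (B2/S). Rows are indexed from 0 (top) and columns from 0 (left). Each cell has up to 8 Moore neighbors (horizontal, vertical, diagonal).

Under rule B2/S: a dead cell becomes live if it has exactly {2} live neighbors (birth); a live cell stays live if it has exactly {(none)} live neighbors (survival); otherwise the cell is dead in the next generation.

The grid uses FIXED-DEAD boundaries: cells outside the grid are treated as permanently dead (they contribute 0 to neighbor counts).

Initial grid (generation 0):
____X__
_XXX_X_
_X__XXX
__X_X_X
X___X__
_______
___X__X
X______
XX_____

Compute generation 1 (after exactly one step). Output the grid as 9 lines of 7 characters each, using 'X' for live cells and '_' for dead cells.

Simulating step by step:
Generation 0 (given above): 19 live cells
Generation 1: 10 live cells
(generation 1 grid is the final answer)

Answer: _X___X_
X______
X______
X______
_X_____
___XXX_
_______
__X____
_______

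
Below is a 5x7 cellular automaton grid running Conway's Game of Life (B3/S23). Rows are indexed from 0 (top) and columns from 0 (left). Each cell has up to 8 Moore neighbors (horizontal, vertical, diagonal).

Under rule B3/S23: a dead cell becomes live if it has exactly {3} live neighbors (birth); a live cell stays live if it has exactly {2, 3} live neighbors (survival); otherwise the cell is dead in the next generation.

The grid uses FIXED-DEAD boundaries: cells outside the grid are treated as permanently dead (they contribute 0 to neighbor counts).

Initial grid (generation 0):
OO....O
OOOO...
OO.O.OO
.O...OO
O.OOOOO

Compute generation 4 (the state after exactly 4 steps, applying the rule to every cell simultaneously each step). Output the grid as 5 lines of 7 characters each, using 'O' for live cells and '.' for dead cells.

Simulating step by step:
Generation 0 (given above): 21 live cells
Generation 1: 13 live cells
O......
...OOOO
...O.OO
.......
.OOOO.O
Generation 2: 9 live cells
....OO.
...O..O
...O..O
......O
..OO...
Generation 3: 8 live cells
....OO.
...O..O
.....OO
..OO...
.......
Generation 4: 8 live cells
(generation 4 grid is the final answer)

Answer: ....OO.
......O
..OOOOO
.......
.......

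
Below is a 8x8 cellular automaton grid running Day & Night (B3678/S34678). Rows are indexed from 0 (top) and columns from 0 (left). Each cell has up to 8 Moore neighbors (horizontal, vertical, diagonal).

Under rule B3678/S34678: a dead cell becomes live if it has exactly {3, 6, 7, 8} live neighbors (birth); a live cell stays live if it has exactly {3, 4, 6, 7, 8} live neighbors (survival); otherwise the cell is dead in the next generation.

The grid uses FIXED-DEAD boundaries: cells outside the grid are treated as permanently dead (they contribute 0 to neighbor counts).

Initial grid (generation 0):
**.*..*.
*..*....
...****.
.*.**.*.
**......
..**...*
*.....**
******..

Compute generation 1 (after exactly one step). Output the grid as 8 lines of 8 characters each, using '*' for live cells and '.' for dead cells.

Simulating step by step:
Generation 0 (given above): 28 live cells
Generation 1: 17 live cells
(generation 1 grid is the final answer)

Answer: ..*.....
.*.*..*.
...*.*..
*..**...
.*..*...
*.....*.
.....**.
.*....*.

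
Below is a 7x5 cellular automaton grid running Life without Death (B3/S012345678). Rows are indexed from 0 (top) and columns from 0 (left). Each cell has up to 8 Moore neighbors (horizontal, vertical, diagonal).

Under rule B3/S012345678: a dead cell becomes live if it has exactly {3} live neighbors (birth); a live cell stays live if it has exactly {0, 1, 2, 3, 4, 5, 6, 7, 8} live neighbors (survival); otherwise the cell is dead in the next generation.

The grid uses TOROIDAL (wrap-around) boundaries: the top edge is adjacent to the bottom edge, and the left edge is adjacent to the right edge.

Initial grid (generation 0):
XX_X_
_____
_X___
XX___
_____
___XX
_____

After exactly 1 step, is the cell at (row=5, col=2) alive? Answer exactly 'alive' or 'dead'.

Answer: dead

Derivation:
Simulating step by step:
Generation 0 (given above): 8 live cells
Generation 1: 17 live cells
XX_X_
XXX__
XX___
XX___
X___X
___XX
X_XX_

Cell (5,2) at generation 1: 0 -> dead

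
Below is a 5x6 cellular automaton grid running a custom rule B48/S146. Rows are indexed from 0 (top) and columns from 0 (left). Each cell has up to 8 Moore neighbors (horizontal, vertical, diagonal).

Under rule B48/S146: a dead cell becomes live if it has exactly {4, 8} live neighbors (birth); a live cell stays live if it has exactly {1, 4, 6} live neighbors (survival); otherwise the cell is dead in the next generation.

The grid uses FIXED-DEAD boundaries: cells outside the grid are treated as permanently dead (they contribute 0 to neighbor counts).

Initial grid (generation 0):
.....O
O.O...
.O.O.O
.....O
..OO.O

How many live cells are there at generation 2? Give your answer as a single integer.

Simulating step by step:
Generation 0 (given above): 10 live cells
Generation 1: 7 live cells
......
O.....
...O.O
..O...
..OO.O
Generation 2: 3 live cells
......
......
...O..
...OO.
......
Population at generation 2: 3

Answer: 3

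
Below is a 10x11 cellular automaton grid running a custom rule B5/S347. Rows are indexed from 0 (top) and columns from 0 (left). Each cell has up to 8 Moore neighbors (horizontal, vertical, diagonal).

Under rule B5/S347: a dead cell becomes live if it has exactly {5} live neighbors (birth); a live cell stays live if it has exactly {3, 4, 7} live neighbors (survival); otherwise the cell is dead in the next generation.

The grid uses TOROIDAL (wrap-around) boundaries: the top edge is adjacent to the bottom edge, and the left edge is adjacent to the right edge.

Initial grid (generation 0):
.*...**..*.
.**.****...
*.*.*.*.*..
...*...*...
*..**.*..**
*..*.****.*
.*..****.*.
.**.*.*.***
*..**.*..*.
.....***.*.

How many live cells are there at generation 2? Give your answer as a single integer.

Simulating step by step:
Generation 0 (given above): 52 live cells
Generation 1: 46 live cells
......**...
.**.*..*...
..******...
...*...*...
*..**.**.**
*..*....**.
**..*.....*
.****.*****
...**.*****
.......*...
Generation 2: 39 live cells
......**...
..****.*...
..*.****...
.....*.*...
...**..****
...*....**.
.****...*..
.**.***....
...**.*...*
......*.*..
Population at generation 2: 39

Answer: 39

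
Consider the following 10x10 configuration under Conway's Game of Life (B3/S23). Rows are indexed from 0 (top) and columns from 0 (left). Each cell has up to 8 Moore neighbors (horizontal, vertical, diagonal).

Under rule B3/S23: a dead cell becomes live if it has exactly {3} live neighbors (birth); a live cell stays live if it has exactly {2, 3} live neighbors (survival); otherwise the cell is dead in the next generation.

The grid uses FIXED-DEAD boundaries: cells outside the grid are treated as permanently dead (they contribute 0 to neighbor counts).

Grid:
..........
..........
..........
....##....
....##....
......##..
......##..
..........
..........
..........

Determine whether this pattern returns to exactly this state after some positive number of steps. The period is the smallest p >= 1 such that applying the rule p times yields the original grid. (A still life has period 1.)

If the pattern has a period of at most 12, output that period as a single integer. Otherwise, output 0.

Simulating and comparing each generation to the original:
Gen 0 (original, given above): 8 live cells
Gen 1: 6 live cells, differs from original
Gen 2: 8 live cells, MATCHES original -> period = 2

Answer: 2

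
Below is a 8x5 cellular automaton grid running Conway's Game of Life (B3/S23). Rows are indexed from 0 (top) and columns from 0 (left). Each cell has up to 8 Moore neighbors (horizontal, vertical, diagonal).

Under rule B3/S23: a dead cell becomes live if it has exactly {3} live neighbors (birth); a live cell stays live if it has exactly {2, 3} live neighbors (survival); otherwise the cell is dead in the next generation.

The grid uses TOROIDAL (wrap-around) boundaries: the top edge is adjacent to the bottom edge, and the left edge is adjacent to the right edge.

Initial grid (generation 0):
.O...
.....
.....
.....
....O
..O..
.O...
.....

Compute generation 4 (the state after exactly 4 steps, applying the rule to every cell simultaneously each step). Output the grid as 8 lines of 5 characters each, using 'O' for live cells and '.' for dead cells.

Simulating step by step:
Generation 0 (given above): 4 live cells
Generation 1: 0 live cells
.....
.....
.....
.....
.....
.....
.....
.....
Generation 2: 0 live cells
.....
.....
.....
.....
.....
.....
.....
.....
Generation 3: 0 live cells
.....
.....
.....
.....
.....
.....
.....
.....
Generation 4: 0 live cells
(generation 4 grid is the final answer)

Answer: .....
.....
.....
.....
.....
.....
.....
.....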